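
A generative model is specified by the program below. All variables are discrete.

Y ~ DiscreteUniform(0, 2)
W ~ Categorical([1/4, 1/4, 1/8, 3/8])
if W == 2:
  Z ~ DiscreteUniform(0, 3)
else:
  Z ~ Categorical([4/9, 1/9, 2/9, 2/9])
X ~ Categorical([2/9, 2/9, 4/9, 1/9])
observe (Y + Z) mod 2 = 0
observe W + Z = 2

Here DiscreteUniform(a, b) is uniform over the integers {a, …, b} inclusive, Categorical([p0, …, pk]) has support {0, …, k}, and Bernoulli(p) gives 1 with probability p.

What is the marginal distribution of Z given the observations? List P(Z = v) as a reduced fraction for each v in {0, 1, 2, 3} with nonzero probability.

P(Z=0) = 9/29, P(Z=1) = 4/29, P(Z=2) = 16/29

Enumerate traces; 20 have nonzero weight after conditioning:
  (Y=0, W=0, Z=2, X=0) weight 1/243
  (Y=0, W=0, Z=2, X=1) weight 1/243
  (Y=0, W=0, Z=2, X=2) weight 2/243
  (Y=0, W=0, Z=2, X=3) weight 1/486
  (Y=0, W=2, Z=0, X=0) weight 1/432
  (Y=0, W=2, Z=0, X=1) weight 1/432
  (Y=0, W=2, Z=0, X=2) weight 1/216
  (Y=0, W=2, Z=0, X=3) weight 1/864
  (Y=1, W=1, Z=1, X=0) weight 1/486
  … 11 more
Group by Z:
  weight(Z=0) = 1/48
  weight(Z=1) = 1/108
  weight(Z=2) = 1/27
Total weight = 1/48 + 1/108 + 1/27 = 29/432
P(Z=0 | obs) = 1/48 / 29/432 = 9/29
P(Z=1 | obs) = 1/108 / 29/432 = 4/29
P(Z=2 | obs) = 1/27 / 29/432 = 16/29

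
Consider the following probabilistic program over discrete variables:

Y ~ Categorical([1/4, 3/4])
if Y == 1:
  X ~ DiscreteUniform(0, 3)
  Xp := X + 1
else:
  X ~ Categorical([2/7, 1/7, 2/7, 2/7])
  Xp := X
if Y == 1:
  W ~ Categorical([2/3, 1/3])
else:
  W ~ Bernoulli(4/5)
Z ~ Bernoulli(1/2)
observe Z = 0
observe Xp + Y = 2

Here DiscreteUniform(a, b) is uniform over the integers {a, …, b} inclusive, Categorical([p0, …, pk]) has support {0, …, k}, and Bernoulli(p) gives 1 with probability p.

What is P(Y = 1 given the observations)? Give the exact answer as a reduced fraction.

Enumerate traces; 4 have nonzero weight after conditioning:
  (Y=0, X=2, W=0, Z=0) weight 1/140
  (Y=0, X=2, W=1, Z=0) weight 1/35
  (Y=1, X=0, W=0, Z=0) weight 1/16
  (Y=1, X=0, W=1, Z=0) weight 1/32
Group by Y:
  weight(Y=0) = 1/28
  weight(Y=1) = 3/32
Total weight = 1/28 + 3/32 = 29/224
P(Y=0 | obs) = 1/28 / 29/224 = 8/29
P(Y=1 | obs) = 3/32 / 29/224 = 21/29

P(Y = 1 | obs) = 21/29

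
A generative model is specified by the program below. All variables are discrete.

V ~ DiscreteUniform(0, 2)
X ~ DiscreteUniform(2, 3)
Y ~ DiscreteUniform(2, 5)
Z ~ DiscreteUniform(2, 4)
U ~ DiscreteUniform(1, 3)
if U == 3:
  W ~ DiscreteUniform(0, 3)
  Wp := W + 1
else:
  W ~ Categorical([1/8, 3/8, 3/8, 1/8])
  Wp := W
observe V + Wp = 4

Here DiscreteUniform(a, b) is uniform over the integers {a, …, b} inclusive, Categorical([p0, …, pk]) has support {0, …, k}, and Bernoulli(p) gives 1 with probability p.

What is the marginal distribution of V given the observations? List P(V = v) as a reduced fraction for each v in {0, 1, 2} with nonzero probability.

P(V=0) = 1/7, P(V=1) = 2/7, P(V=2) = 4/7

Enumerate traces; 168 have nonzero weight after conditioning:
  (V=0, X=2, Y=2, Z=2, U=3, W=3) weight 1/864
  (V=0, X=2, Y=2, Z=3, U=3, W=3) weight 1/864
  (V=0, X=2, Y=2, Z=4, U=3, W=3) weight 1/864
  (V=0, X=2, Y=3, Z=2, U=3, W=3) weight 1/864
  (V=0, X=2, Y=3, Z=3, U=3, W=3) weight 1/864
  (V=0, X=2, Y=3, Z=4, U=3, W=3) weight 1/864
  (V=0, X=2, Y=4, Z=2, U=3, W=3) weight 1/864
  (V=0, X=2, Y=4, Z=3, U=3, W=3) weight 1/864
  (V=1, X=2, Y=2, Z=2, U=1, W=3) weight 1/1728
  (V=2, X=2, Y=2, Z=2, U=1, W=2) weight 1/576
  … 158 more
Group by V:
  weight(V=0) = 1/36
  weight(V=1) = 1/18
  weight(V=2) = 1/9
Total weight = 1/36 + 1/18 + 1/9 = 7/36
P(V=0 | obs) = 1/36 / 7/36 = 1/7
P(V=1 | obs) = 1/18 / 7/36 = 2/7
P(V=2 | obs) = 1/9 / 7/36 = 4/7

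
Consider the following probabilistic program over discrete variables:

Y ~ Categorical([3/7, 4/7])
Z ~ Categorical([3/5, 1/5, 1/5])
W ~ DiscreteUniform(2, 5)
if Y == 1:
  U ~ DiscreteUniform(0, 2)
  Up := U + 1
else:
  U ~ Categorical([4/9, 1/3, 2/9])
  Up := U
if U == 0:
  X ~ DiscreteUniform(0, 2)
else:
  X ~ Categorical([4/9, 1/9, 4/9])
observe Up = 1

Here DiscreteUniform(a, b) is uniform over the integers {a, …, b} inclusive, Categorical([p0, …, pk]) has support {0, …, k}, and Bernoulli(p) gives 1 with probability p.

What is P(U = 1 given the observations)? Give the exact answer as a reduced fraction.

P(U = 1 | obs) = 3/7

Enumerate traces; 72 have nonzero weight after conditioning:
  (Y=0, Z=0, W=2, U=1, X=0) weight 1/105
  (Y=0, Z=0, W=2, U=1, X=1) weight 1/420
  (Y=0, Z=0, W=2, U=1, X=2) weight 1/105
  (Y=0, Z=0, W=3, U=1, X=0) weight 1/105
  (Y=0, Z=0, W=3, U=1, X=1) weight 1/420
  (Y=0, Z=0, W=3, U=1, X=2) weight 1/105
  (Y=0, Z=0, W=4, U=1, X=0) weight 1/105
  (Y=0, Z=0, W=4, U=1, X=1) weight 1/420
  (Y=1, Z=0, W=2, U=0, X=0) weight 1/105
  … 63 more
Group by U:
  weight(U=0) = 4/21
  weight(U=1) = 1/7
Total weight = 4/21 + 1/7 = 1/3
P(U=0 | obs) = 4/21 / 1/3 = 4/7
P(U=1 | obs) = 1/7 / 1/3 = 3/7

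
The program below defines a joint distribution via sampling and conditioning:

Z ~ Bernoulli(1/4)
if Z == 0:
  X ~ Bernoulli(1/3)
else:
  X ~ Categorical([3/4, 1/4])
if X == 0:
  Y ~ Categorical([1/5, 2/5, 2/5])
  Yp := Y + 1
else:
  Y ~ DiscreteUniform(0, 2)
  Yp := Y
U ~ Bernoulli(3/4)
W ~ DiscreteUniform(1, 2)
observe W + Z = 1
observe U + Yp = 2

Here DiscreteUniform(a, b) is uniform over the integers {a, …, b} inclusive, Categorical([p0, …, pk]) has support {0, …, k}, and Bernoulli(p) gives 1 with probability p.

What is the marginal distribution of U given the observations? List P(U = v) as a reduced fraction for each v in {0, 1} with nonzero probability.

P(U=0) = 17/50, P(U=1) = 33/50

Enumerate traces; 4 have nonzero weight after conditioning:
  (Z=0, X=0, Y=0, U=1, W=1) weight 3/80
  (Z=0, X=0, Y=1, U=0, W=1) weight 1/40
  (Z=0, X=1, Y=1, U=1, W=1) weight 1/32
  (Z=0, X=1, Y=2, U=0, W=1) weight 1/96
Group by U:
  weight(U=0) = 17/480
  weight(U=1) = 11/160
Total weight = 17/480 + 11/160 = 5/48
P(U=0 | obs) = 17/480 / 5/48 = 17/50
P(U=1 | obs) = 11/160 / 5/48 = 33/50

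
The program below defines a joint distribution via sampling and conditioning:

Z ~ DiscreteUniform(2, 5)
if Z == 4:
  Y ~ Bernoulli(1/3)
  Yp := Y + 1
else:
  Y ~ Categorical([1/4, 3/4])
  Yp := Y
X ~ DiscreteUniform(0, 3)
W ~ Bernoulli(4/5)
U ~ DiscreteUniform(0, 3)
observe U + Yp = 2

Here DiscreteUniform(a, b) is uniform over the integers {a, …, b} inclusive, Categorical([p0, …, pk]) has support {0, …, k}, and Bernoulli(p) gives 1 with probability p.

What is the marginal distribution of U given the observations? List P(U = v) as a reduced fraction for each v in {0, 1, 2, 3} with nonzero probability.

Enumerate traces; 64 have nonzero weight after conditioning:
  (Z=2, Y=0, X=0, W=0, U=2) weight 1/1280
  (Z=2, Y=0, X=0, W=1, U=2) weight 1/320
  (Z=2, Y=0, X=1, W=0, U=2) weight 1/1280
  (Z=2, Y=0, X=1, W=1, U=2) weight 1/320
  (Z=2, Y=0, X=2, W=0, U=2) weight 1/1280
  (Z=2, Y=0, X=2, W=1, U=2) weight 1/320
  (Z=2, Y=0, X=3, W=0, U=2) weight 1/1280
  (Z=2, Y=0, X=3, W=1, U=2) weight 1/320
  (Z=2, Y=1, X=0, W=0, U=1) weight 3/1280
  (Z=4, Y=1, X=0, W=0, U=0) weight 1/960
  … 54 more
Group by U:
  weight(U=0) = 1/48
  weight(U=1) = 35/192
  weight(U=2) = 3/64
Total weight = 1/48 + 35/192 + 3/64 = 1/4
P(U=0 | obs) = 1/48 / 1/4 = 1/12
P(U=1 | obs) = 35/192 / 1/4 = 35/48
P(U=2 | obs) = 3/64 / 1/4 = 3/16

P(U=0) = 1/12, P(U=1) = 35/48, P(U=2) = 3/16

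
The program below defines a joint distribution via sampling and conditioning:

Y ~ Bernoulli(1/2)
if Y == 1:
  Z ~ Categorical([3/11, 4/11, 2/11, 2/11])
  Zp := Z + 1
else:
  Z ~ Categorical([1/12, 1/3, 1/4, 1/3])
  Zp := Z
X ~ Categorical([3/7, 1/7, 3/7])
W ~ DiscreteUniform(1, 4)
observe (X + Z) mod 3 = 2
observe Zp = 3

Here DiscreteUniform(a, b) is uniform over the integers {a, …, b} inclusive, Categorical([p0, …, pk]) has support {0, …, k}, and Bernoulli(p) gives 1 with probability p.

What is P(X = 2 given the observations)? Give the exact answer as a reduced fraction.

Enumerate traces; 8 have nonzero weight after conditioning:
  (Y=0, Z=3, X=2, W=1) weight 1/56
  (Y=0, Z=3, X=2, W=2) weight 1/56
  (Y=0, Z=3, X=2, W=3) weight 1/56
  (Y=0, Z=3, X=2, W=4) weight 1/56
  (Y=1, Z=2, X=0, W=1) weight 3/308
  (Y=1, Z=2, X=0, W=2) weight 3/308
  (Y=1, Z=2, X=0, W=3) weight 3/308
  (Y=1, Z=2, X=0, W=4) weight 3/308
Group by X:
  weight(X=0) = 3/77
  weight(X=2) = 1/14
Total weight = 3/77 + 1/14 = 17/154
P(X=0 | obs) = 3/77 / 17/154 = 6/17
P(X=2 | obs) = 1/14 / 17/154 = 11/17

P(X = 2 | obs) = 11/17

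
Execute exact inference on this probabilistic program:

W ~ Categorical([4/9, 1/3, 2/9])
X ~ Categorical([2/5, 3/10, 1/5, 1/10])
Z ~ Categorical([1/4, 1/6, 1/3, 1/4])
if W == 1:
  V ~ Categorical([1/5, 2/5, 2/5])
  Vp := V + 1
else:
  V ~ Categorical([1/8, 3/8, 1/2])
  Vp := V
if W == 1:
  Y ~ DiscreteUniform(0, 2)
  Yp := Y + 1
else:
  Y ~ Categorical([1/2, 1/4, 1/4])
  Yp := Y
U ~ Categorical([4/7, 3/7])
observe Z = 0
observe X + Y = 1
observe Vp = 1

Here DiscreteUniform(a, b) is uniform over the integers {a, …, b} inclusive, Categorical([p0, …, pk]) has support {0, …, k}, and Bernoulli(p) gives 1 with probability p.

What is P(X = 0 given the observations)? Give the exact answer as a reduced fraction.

Enumerate traces; 12 have nonzero weight after conditioning:
  (W=0, X=0, Z=0, V=1, Y=1, U=0) weight 1/420
  (W=0, X=0, Z=0, V=1, Y=1, U=1) weight 1/560
  (W=0, X=1, Z=0, V=1, Y=0, U=0) weight 1/280
  (W=0, X=1, Z=0, V=1, Y=0, U=1) weight 3/1120
  (W=1, X=0, Z=0, V=0, Y=1, U=0) weight 2/1575
  (W=1, X=0, Z=0, V=0, Y=1, U=1) weight 1/1050
  (W=1, X=1, Z=0, V=0, Y=0, U=0) weight 1/1050
  (W=1, X=1, Z=0, V=0, Y=0, U=1) weight 1/1400
  … 4 more
Group by X:
  weight(X=0) = 61/7200
  weight(X=1) = 53/4800
Total weight = 61/7200 + 53/4800 = 281/14400
P(X=0 | obs) = 61/7200 / 281/14400 = 122/281
P(X=1 | obs) = 53/4800 / 281/14400 = 159/281

P(X = 0 | obs) = 122/281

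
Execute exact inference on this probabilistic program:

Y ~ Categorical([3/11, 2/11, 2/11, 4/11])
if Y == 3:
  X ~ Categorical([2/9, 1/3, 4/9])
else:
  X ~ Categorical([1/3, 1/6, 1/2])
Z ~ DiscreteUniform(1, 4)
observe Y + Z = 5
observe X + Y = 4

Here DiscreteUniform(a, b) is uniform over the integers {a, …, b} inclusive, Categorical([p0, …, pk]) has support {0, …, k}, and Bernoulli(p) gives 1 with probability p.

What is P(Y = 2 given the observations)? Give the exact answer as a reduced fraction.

P(Y = 2 | obs) = 3/7

Enumerate traces; 2 have nonzero weight after conditioning:
  (Y=2, X=2, Z=3) weight 1/44
  (Y=3, X=1, Z=2) weight 1/33
Group by Y:
  weight(Y=2) = 1/44
  weight(Y=3) = 1/33
Total weight = 1/44 + 1/33 = 7/132
P(Y=2 | obs) = 1/44 / 7/132 = 3/7
P(Y=3 | obs) = 1/33 / 7/132 = 4/7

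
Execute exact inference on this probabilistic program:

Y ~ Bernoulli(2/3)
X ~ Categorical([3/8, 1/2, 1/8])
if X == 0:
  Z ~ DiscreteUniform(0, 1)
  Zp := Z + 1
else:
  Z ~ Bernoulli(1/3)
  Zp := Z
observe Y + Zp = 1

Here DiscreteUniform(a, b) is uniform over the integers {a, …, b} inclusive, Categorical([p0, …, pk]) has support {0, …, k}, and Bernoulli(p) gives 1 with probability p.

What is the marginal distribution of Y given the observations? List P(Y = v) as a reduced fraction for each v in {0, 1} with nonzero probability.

P(Y=0) = 19/59, P(Y=1) = 40/59

Enumerate traces; 5 have nonzero weight after conditioning:
  (Y=0, X=0, Z=0) weight 1/16
  (Y=0, X=1, Z=1) weight 1/18
  (Y=0, X=2, Z=1) weight 1/72
  (Y=1, X=1, Z=0) weight 2/9
  (Y=1, X=2, Z=0) weight 1/18
Group by Y:
  weight(Y=0) = 19/144
  weight(Y=1) = 5/18
Total weight = 19/144 + 5/18 = 59/144
P(Y=0 | obs) = 19/144 / 59/144 = 19/59
P(Y=1 | obs) = 5/18 / 59/144 = 40/59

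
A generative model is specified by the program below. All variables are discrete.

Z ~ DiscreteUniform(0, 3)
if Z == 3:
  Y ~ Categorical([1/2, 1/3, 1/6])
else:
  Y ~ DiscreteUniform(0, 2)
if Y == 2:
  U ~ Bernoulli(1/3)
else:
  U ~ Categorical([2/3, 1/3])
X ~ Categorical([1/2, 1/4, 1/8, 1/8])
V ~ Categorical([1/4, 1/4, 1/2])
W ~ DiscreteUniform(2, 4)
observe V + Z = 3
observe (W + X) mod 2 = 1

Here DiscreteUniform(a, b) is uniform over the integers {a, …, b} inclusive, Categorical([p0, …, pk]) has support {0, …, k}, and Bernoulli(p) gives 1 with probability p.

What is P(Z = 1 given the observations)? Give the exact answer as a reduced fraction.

Enumerate traces; 108 have nonzero weight after conditioning:
  (Z=1, Y=0, U=0, X=0, V=2, W=3) weight 1/216
  (Z=1, Y=0, U=0, X=1, V=2, W=2) weight 1/432
  (Z=1, Y=0, U=0, X=1, V=2, W=4) weight 1/432
  (Z=1, Y=0, U=0, X=2, V=2, W=3) weight 1/864
  (Z=1, Y=0, U=0, X=3, V=2, W=2) weight 1/864
  (Z=1, Y=0, U=0, X=3, V=2, W=4) weight 1/864
  (Z=1, Y=0, U=1, X=0, V=2, W=3) weight 1/432
  (Z=1, Y=0, U=1, X=1, V=2, W=2) weight 1/864
  (Z=2, Y=0, U=0, X=0, V=1, W=3) weight 1/432
  (Z=3, Y=0, U=0, X=0, V=0, W=3) weight 1/288
  … 98 more
Group by Z:
  weight(Z=1) = 11/192
  weight(Z=2) = 11/384
  weight(Z=3) = 11/384
Total weight = 11/192 + 11/384 + 11/384 = 11/96
P(Z=1 | obs) = 11/192 / 11/96 = 1/2
P(Z=2 | obs) = 11/384 / 11/96 = 1/4
P(Z=3 | obs) = 11/384 / 11/96 = 1/4

P(Z = 1 | obs) = 1/2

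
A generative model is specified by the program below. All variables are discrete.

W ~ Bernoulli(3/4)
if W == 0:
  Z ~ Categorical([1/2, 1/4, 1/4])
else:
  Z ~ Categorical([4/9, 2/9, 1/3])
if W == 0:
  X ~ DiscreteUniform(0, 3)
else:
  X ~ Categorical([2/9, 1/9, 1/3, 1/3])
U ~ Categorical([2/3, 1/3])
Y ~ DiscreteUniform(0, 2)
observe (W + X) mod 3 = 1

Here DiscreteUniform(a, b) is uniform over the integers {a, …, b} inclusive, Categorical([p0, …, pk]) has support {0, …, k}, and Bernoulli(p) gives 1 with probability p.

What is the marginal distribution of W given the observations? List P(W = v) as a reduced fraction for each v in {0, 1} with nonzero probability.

Enumerate traces; 54 have nonzero weight after conditioning:
  (W=0, Z=0, X=1, U=0, Y=0) weight 1/144
  (W=0, Z=0, X=1, U=0, Y=1) weight 1/144
  (W=0, Z=0, X=1, U=0, Y=2) weight 1/144
  (W=0, Z=0, X=1, U=1, Y=0) weight 1/288
  (W=0, Z=0, X=1, U=1, Y=1) weight 1/288
  (W=0, Z=0, X=1, U=1, Y=2) weight 1/288
  (W=0, Z=1, X=1, U=0, Y=0) weight 1/288
  (W=0, Z=1, X=1, U=0, Y=1) weight 1/288
  (W=1, Z=0, X=0, U=0, Y=0) weight 4/243
  … 45 more
Group by W:
  weight(W=0) = 1/16
  weight(W=1) = 5/12
Total weight = 1/16 + 5/12 = 23/48
P(W=0 | obs) = 1/16 / 23/48 = 3/23
P(W=1 | obs) = 5/12 / 23/48 = 20/23

P(W=0) = 3/23, P(W=1) = 20/23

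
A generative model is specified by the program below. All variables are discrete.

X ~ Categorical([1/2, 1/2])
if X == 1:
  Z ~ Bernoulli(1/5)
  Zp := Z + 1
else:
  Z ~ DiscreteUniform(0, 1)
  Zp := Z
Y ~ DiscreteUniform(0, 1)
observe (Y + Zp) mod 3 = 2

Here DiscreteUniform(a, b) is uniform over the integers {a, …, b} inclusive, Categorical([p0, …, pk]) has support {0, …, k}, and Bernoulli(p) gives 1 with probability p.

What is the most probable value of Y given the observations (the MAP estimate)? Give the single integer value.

Enumerate traces; 3 have nonzero weight after conditioning:
  (X=0, Z=1, Y=1) weight 1/8
  (X=1, Z=0, Y=1) weight 1/5
  (X=1, Z=1, Y=0) weight 1/20
Group by Y:
  weight(Y=0) = 1/20
  weight(Y=1) = 13/40
Total weight = 1/20 + 13/40 = 3/8
P(Y=0 | obs) = 1/20 / 3/8 = 2/15
P(Y=1 | obs) = 13/40 / 3/8 = 13/15
argmax = 1

argmax_v P(Y = v | obs) = 1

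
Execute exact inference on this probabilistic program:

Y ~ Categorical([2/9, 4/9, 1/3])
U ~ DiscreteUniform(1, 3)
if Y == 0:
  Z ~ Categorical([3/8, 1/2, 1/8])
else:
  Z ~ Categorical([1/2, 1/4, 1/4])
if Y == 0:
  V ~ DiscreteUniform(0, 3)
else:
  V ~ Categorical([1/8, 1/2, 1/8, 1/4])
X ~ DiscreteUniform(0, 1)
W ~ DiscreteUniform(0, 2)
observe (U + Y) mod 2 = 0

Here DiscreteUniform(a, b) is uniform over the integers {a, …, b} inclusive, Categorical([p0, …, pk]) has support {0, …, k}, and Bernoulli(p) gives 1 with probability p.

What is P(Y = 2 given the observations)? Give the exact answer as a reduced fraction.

P(Y = 2 | obs) = 3/13

Enumerate traces; 288 have nonzero weight after conditioning:
  (Y=0, U=2, Z=0, V=0, X=0, W=0) weight 1/864
  (Y=0, U=2, Z=0, V=0, X=0, W=1) weight 1/864
  (Y=0, U=2, Z=0, V=0, X=0, W=2) weight 1/864
  (Y=0, U=2, Z=0, V=0, X=1, W=0) weight 1/864
  (Y=0, U=2, Z=0, V=0, X=1, W=1) weight 1/864
  (Y=0, U=2, Z=0, V=0, X=1, W=2) weight 1/864
  (Y=0, U=2, Z=0, V=1, X=0, W=0) weight 1/864
  (Y=0, U=2, Z=0, V=1, X=0, W=1) weight 1/864
  (Y=1, U=1, Z=0, V=0, X=0, W=0) weight 1/648
  (Y=2, U=2, Z=0, V=0, X=0, W=0) weight 1/864
  … 278 more
Group by Y:
  weight(Y=0) = 2/27
  weight(Y=1) = 8/27
  weight(Y=2) = 1/9
Total weight = 2/27 + 8/27 + 1/9 = 13/27
P(Y=0 | obs) = 2/27 / 13/27 = 2/13
P(Y=1 | obs) = 8/27 / 13/27 = 8/13
P(Y=2 | obs) = 1/9 / 13/27 = 3/13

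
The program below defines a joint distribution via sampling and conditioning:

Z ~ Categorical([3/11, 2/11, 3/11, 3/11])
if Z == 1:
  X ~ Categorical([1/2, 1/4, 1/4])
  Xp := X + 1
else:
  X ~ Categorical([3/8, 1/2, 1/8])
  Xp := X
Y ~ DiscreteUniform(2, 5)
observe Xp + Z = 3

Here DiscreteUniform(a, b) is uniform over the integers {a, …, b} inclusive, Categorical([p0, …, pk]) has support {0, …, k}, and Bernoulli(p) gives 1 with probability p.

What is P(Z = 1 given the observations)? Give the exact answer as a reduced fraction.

Enumerate traces; 12 have nonzero weight after conditioning:
  (Z=1, X=1, Y=2) weight 1/88
  (Z=1, X=1, Y=3) weight 1/88
  (Z=1, X=1, Y=4) weight 1/88
  (Z=1, X=1, Y=5) weight 1/88
  (Z=2, X=1, Y=2) weight 3/88
  (Z=2, X=1, Y=3) weight 3/88
  (Z=2, X=1, Y=4) weight 3/88
  (Z=2, X=1, Y=5) weight 3/88
  (Z=3, X=0, Y=2) weight 9/352
  … 3 more
Group by Z:
  weight(Z=1) = 1/22
  weight(Z=2) = 3/22
  weight(Z=3) = 9/88
Total weight = 1/22 + 3/22 + 9/88 = 25/88
P(Z=1 | obs) = 1/22 / 25/88 = 4/25
P(Z=2 | obs) = 3/22 / 25/88 = 12/25
P(Z=3 | obs) = 9/88 / 25/88 = 9/25

P(Z = 1 | obs) = 4/25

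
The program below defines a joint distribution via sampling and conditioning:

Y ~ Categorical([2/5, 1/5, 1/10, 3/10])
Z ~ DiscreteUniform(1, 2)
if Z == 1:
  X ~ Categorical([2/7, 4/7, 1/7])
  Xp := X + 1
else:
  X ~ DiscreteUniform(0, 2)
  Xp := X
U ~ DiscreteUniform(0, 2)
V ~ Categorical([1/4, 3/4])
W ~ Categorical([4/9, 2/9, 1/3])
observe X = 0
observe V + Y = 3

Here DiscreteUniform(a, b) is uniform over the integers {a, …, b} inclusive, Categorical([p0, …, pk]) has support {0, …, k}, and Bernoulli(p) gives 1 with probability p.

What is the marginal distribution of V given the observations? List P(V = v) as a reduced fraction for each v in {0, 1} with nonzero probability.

Enumerate traces; 36 have nonzero weight after conditioning:
  (Y=2, Z=1, X=0, U=0, V=1, W=0) weight 1/630
  (Y=2, Z=1, X=0, U=0, V=1, W=1) weight 1/1260
  (Y=2, Z=1, X=0, U=0, V=1, W=2) weight 1/840
  (Y=2, Z=1, X=0, U=1, V=1, W=0) weight 1/630
  (Y=2, Z=1, X=0, U=1, V=1, W=1) weight 1/1260
  (Y=2, Z=1, X=0, U=1, V=1, W=2) weight 1/840
  (Y=2, Z=1, X=0, U=2, V=1, W=0) weight 1/630
  (Y=2, Z=1, X=0, U=2, V=1, W=1) weight 1/1260
  (Y=3, Z=1, X=0, U=0, V=0, W=0) weight 1/630
  … 27 more
Group by V:
  weight(V=0) = 13/560
  weight(V=1) = 13/560
Total weight = 13/560 + 13/560 = 13/280
P(V=0 | obs) = 13/560 / 13/280 = 1/2
P(V=1 | obs) = 13/560 / 13/280 = 1/2

P(V=0) = 1/2, P(V=1) = 1/2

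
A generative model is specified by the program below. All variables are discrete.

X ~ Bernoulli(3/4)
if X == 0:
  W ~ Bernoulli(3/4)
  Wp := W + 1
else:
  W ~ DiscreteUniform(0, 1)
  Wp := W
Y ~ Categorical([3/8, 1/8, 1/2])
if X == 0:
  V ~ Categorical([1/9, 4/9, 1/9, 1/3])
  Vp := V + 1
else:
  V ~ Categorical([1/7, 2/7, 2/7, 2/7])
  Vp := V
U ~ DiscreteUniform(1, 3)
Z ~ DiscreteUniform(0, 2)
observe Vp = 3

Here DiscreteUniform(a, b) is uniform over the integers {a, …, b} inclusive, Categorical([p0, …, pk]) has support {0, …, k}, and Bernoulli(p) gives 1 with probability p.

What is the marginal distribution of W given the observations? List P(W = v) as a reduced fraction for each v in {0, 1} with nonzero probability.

Enumerate traces; 108 have nonzero weight after conditioning:
  (X=0, W=0, Y=0, V=2, U=1, Z=0) weight 1/3456
  (X=0, W=0, Y=0, V=2, U=1, Z=1) weight 1/3456
  (X=0, W=0, Y=0, V=2, U=1, Z=2) weight 1/3456
  (X=0, W=0, Y=0, V=2, U=2, Z=0) weight 1/3456
  (X=0, W=0, Y=0, V=2, U=2, Z=1) weight 1/3456
  (X=0, W=0, Y=0, V=2, U=2, Z=2) weight 1/3456
  (X=0, W=0, Y=0, V=2, U=3, Z=0) weight 1/3456
  (X=0, W=0, Y=0, V=2, U=3, Z=1) weight 1/3456
  (X=0, W=1, Y=0, V=2, U=1, Z=0) weight 1/1152
  … 99 more
Group by W:
  weight(W=0) = 115/1008
  weight(W=1) = 43/336
Total weight = 115/1008 + 43/336 = 61/252
P(W=0 | obs) = 115/1008 / 61/252 = 115/244
P(W=1 | obs) = 43/336 / 61/252 = 129/244

P(W=0) = 115/244, P(W=1) = 129/244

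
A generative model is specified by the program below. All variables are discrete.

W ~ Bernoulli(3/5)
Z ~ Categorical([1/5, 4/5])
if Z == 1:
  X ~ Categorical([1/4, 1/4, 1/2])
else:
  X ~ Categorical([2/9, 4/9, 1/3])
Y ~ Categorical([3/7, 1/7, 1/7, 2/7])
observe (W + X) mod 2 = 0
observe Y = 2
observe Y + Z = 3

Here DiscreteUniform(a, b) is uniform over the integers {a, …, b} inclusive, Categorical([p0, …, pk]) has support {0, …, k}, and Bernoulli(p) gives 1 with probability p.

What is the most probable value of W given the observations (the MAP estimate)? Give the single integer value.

Enumerate traces; 3 have nonzero weight after conditioning:
  (W=0, Z=1, X=0, Y=2) weight 2/175
  (W=0, Z=1, X=2, Y=2) weight 4/175
  (W=1, Z=1, X=1, Y=2) weight 3/175
Group by W:
  weight(W=0) = 6/175
  weight(W=1) = 3/175
Total weight = 6/175 + 3/175 = 9/175
P(W=0 | obs) = 6/175 / 9/175 = 2/3
P(W=1 | obs) = 3/175 / 9/175 = 1/3
argmax = 0

argmax_v P(W = v | obs) = 0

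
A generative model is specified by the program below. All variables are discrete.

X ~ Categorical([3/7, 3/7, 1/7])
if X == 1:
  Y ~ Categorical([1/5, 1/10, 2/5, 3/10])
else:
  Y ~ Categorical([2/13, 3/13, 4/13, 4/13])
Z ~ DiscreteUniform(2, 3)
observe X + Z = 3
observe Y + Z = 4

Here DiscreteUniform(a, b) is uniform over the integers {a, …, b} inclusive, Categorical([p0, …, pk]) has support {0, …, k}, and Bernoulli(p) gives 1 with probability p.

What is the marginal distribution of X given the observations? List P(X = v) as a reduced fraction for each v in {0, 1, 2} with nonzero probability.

Enumerate traces; 2 have nonzero weight after conditioning:
  (X=0, Y=1, Z=3) weight 9/182
  (X=1, Y=2, Z=2) weight 3/35
Group by X:
  weight(X=0) = 9/182
  weight(X=1) = 3/35
Total weight = 9/182 + 3/35 = 123/910
P(X=0 | obs) = 9/182 / 123/910 = 15/41
P(X=1 | obs) = 3/35 / 123/910 = 26/41

P(X=0) = 15/41, P(X=1) = 26/41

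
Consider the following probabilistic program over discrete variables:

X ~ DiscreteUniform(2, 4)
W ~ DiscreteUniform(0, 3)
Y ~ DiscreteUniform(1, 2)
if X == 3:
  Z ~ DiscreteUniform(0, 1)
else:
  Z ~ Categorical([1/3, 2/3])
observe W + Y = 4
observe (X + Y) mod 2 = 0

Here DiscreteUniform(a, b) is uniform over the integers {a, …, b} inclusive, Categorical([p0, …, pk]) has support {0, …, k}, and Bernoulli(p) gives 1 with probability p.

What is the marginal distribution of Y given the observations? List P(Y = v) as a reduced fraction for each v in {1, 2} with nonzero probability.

P(Y=1) = 1/3, P(Y=2) = 2/3

Enumerate traces; 6 have nonzero weight after conditioning:
  (X=2, W=2, Y=2, Z=0) weight 1/72
  (X=2, W=2, Y=2, Z=1) weight 1/36
  (X=3, W=3, Y=1, Z=0) weight 1/48
  (X=3, W=3, Y=1, Z=1) weight 1/48
  (X=4, W=2, Y=2, Z=0) weight 1/72
  (X=4, W=2, Y=2, Z=1) weight 1/36
Group by Y:
  weight(Y=1) = 1/24
  weight(Y=2) = 1/12
Total weight = 1/24 + 1/12 = 1/8
P(Y=1 | obs) = 1/24 / 1/8 = 1/3
P(Y=2 | obs) = 1/12 / 1/8 = 2/3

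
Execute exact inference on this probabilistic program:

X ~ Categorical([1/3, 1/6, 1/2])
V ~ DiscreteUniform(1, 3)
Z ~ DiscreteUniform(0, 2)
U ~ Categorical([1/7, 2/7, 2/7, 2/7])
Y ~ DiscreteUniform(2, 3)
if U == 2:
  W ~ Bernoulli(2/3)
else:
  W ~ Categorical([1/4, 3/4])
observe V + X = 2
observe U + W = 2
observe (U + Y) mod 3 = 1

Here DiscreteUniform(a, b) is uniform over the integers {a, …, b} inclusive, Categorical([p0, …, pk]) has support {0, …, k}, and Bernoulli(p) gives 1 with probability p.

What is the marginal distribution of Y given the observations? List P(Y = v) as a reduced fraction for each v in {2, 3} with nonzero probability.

P(Y=2) = 4/13, P(Y=3) = 9/13

Enumerate traces; 12 have nonzero weight after conditioning:
  (X=0, V=2, Z=0, U=1, Y=3, W=1) weight 1/252
  (X=0, V=2, Z=0, U=2, Y=2, W=0) weight 1/567
  (X=0, V=2, Z=1, U=1, Y=3, W=1) weight 1/252
  (X=0, V=2, Z=1, U=2, Y=2, W=0) weight 1/567
  (X=0, V=2, Z=2, U=1, Y=3, W=1) weight 1/252
  (X=0, V=2, Z=2, U=2, Y=2, W=0) weight 1/567
  (X=1, V=1, Z=0, U=1, Y=3, W=1) weight 1/504
  (X=1, V=1, Z=0, U=2, Y=2, W=0) weight 1/1134
  … 4 more
Group by Y:
  weight(Y=2) = 1/126
  weight(Y=3) = 1/56
Total weight = 1/126 + 1/56 = 13/504
P(Y=2 | obs) = 1/126 / 13/504 = 4/13
P(Y=3 | obs) = 1/56 / 13/504 = 9/13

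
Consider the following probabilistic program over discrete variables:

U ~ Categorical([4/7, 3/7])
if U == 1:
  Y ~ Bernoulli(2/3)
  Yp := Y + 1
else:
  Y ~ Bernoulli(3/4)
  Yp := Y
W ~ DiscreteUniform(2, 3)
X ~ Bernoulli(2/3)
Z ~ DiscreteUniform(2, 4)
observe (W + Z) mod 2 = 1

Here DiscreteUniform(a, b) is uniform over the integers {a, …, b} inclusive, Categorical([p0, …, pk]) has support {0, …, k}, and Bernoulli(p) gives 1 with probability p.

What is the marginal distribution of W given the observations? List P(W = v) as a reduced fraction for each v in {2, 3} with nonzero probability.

P(W=2) = 1/3, P(W=3) = 2/3

Enumerate traces; 24 have nonzero weight after conditioning:
  (U=0, Y=0, W=2, X=0, Z=3) weight 1/126
  (U=0, Y=0, W=2, X=1, Z=3) weight 1/63
  (U=0, Y=0, W=3, X=0, Z=2) weight 1/126
  (U=0, Y=0, W=3, X=0, Z=4) weight 1/126
  (U=0, Y=0, W=3, X=1, Z=2) weight 1/63
  (U=0, Y=0, W=3, X=1, Z=4) weight 1/63
  (U=0, Y=1, W=2, X=0, Z=3) weight 1/42
  (U=0, Y=1, W=2, X=1, Z=3) weight 1/21
  … 16 more
Group by W:
  weight(W=2) = 1/6
  weight(W=3) = 1/3
Total weight = 1/6 + 1/3 = 1/2
P(W=2 | obs) = 1/6 / 1/2 = 1/3
P(W=3 | obs) = 1/3 / 1/2 = 2/3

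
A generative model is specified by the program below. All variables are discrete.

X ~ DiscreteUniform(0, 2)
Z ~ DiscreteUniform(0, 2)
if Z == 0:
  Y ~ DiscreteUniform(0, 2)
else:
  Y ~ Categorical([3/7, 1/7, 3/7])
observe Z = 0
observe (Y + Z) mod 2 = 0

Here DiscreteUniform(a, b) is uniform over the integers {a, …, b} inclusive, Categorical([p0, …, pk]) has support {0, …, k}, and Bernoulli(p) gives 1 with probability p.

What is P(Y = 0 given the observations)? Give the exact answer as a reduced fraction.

P(Y = 0 | obs) = 1/2

Enumerate traces; 6 have nonzero weight after conditioning:
  (X=0, Z=0, Y=0) weight 1/27
  (X=0, Z=0, Y=2) weight 1/27
  (X=1, Z=0, Y=0) weight 1/27
  (X=1, Z=0, Y=2) weight 1/27
  (X=2, Z=0, Y=0) weight 1/27
  (X=2, Z=0, Y=2) weight 1/27
Group by Y:
  weight(Y=0) = 1/9
  weight(Y=2) = 1/9
Total weight = 1/9 + 1/9 = 2/9
P(Y=0 | obs) = 1/9 / 2/9 = 1/2
P(Y=2 | obs) = 1/9 / 2/9 = 1/2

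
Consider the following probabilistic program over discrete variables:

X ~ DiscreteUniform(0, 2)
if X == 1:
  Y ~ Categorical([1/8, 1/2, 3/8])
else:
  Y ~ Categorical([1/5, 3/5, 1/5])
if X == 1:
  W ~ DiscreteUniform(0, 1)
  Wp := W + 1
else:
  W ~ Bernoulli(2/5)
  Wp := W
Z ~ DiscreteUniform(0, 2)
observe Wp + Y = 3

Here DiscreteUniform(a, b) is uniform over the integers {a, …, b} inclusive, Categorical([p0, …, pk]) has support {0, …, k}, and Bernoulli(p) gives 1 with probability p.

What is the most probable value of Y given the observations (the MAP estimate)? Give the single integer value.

Enumerate traces; 12 have nonzero weight after conditioning:
  (X=0, Y=2, W=1, Z=0) weight 2/225
  (X=0, Y=2, W=1, Z=1) weight 2/225
  (X=0, Y=2, W=1, Z=2) weight 2/225
  (X=1, Y=1, W=1, Z=0) weight 1/36
  (X=1, Y=1, W=1, Z=1) weight 1/36
  (X=1, Y=1, W=1, Z=2) weight 1/36
  (X=1, Y=2, W=0, Z=0) weight 1/48
  (X=1, Y=2, W=0, Z=1) weight 1/48
  … 4 more
Group by Y:
  weight(Y=1) = 1/12
  weight(Y=2) = 139/1200
Total weight = 1/12 + 139/1200 = 239/1200
P(Y=1 | obs) = 1/12 / 239/1200 = 100/239
P(Y=2 | obs) = 139/1200 / 239/1200 = 139/239
argmax = 2

argmax_v P(Y = v | obs) = 2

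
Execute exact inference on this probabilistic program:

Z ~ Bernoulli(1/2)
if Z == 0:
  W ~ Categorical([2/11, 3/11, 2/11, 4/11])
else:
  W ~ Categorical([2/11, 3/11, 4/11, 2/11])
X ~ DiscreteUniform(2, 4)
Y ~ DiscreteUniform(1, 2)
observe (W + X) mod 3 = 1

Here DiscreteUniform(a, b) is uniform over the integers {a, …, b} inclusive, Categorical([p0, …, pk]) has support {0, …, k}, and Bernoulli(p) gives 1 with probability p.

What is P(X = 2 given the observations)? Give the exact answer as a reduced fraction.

P(X = 2 | obs) = 3/11

Enumerate traces; 16 have nonzero weight after conditioning:
  (Z=0, W=0, X=4, Y=1) weight 1/66
  (Z=0, W=0, X=4, Y=2) weight 1/66
  (Z=0, W=1, X=3, Y=1) weight 1/44
  (Z=0, W=1, X=3, Y=2) weight 1/44
  (Z=0, W=2, X=2, Y=1) weight 1/66
  (Z=0, W=2, X=2, Y=2) weight 1/66
  (Z=0, W=3, X=4, Y=1) weight 1/33
  (Z=0, W=3, X=4, Y=2) weight 1/33
  … 8 more
Group by X:
  weight(X=2) = 1/11
  weight(X=3) = 1/11
  weight(X=4) = 5/33
Total weight = 1/11 + 1/11 + 5/33 = 1/3
P(X=2 | obs) = 1/11 / 1/3 = 3/11
P(X=3 | obs) = 1/11 / 1/3 = 3/11
P(X=4 | obs) = 5/33 / 1/3 = 5/11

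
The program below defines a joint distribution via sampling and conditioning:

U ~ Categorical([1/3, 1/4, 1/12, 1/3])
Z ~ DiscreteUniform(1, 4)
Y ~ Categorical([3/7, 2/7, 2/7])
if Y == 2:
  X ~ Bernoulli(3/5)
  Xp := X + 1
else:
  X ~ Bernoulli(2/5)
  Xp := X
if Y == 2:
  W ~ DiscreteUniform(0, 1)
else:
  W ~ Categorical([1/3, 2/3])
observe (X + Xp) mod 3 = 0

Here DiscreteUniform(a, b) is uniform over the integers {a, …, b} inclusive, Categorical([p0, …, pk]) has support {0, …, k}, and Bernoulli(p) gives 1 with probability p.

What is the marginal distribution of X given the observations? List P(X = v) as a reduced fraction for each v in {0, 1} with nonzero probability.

P(X=0) = 5/7, P(X=1) = 2/7

Enumerate traces; 96 have nonzero weight after conditioning:
  (U=0, Z=1, Y=0, X=0, W=0) weight 1/140
  (U=0, Z=1, Y=0, X=0, W=1) weight 1/70
  (U=0, Z=1, Y=1, X=0, W=0) weight 1/210
  (U=0, Z=1, Y=1, X=0, W=1) weight 1/105
  (U=0, Z=1, Y=2, X=1, W=0) weight 1/140
  (U=0, Z=1, Y=2, X=1, W=1) weight 1/140
  (U=0, Z=2, Y=0, X=0, W=0) weight 1/140
  (U=0, Z=2, Y=0, X=0, W=1) weight 1/70
  … 88 more
Group by X:
  weight(X=0) = 3/7
  weight(X=1) = 6/35
Total weight = 3/7 + 6/35 = 3/5
P(X=0 | obs) = 3/7 / 3/5 = 5/7
P(X=1 | obs) = 6/35 / 3/5 = 2/7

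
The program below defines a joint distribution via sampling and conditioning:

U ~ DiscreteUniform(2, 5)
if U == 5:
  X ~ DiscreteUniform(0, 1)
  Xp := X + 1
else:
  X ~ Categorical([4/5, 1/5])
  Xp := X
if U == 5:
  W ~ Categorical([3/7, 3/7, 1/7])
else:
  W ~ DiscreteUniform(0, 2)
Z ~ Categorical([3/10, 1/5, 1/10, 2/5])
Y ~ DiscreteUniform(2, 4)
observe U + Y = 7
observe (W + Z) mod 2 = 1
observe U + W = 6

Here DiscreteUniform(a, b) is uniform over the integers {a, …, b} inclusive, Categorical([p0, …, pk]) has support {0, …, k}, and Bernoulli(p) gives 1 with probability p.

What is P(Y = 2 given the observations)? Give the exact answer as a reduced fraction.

P(Y = 2 | obs) = 6/13

Enumerate traces; 8 have nonzero weight after conditioning:
  (U=4, X=0, W=2, Z=1, Y=3) weight 1/225
  (U=4, X=0, W=2, Z=3, Y=3) weight 2/225
  (U=4, X=1, W=2, Z=1, Y=3) weight 1/900
  (U=4, X=1, W=2, Z=3, Y=3) weight 1/450
  (U=5, X=0, W=1, Z=0, Y=2) weight 3/560
  (U=5, X=0, W=1, Z=2, Y=2) weight 1/560
  (U=5, X=1, W=1, Z=0, Y=2) weight 3/560
  (U=5, X=1, W=1, Z=2, Y=2) weight 1/560
Group by Y:
  weight(Y=2) = 1/70
  weight(Y=3) = 1/60
Total weight = 1/70 + 1/60 = 13/420
P(Y=2 | obs) = 1/70 / 13/420 = 6/13
P(Y=3 | obs) = 1/60 / 13/420 = 7/13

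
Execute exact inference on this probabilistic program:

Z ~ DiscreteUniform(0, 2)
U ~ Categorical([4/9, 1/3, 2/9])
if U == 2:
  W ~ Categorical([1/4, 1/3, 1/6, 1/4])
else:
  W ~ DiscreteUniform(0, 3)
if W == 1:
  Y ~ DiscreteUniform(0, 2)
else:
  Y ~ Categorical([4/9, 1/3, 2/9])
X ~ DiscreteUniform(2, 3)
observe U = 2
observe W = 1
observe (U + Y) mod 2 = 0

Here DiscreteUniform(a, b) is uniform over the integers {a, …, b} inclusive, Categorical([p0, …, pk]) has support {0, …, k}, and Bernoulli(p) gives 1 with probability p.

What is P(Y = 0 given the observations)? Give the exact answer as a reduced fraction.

P(Y = 0 | obs) = 1/2

Enumerate traces; 12 have nonzero weight after conditioning:
  (Z=0, U=2, W=1, Y=0, X=2) weight 1/243
  (Z=0, U=2, W=1, Y=0, X=3) weight 1/243
  (Z=0, U=2, W=1, Y=2, X=2) weight 1/243
  (Z=0, U=2, W=1, Y=2, X=3) weight 1/243
  (Z=1, U=2, W=1, Y=0, X=2) weight 1/243
  (Z=1, U=2, W=1, Y=0, X=3) weight 1/243
  (Z=1, U=2, W=1, Y=2, X=2) weight 1/243
  (Z=1, U=2, W=1, Y=2, X=3) weight 1/243
  … 4 more
Group by Y:
  weight(Y=0) = 2/81
  weight(Y=2) = 2/81
Total weight = 2/81 + 2/81 = 4/81
P(Y=0 | obs) = 2/81 / 4/81 = 1/2
P(Y=2 | obs) = 2/81 / 4/81 = 1/2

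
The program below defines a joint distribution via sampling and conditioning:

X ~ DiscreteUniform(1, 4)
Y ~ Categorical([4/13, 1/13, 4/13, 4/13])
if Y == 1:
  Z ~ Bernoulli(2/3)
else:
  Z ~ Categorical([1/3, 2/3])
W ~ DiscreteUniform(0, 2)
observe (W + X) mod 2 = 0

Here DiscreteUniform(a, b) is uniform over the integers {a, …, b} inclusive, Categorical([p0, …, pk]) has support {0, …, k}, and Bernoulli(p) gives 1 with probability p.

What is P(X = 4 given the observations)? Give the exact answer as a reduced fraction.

P(X = 4 | obs) = 1/3

Enumerate traces; 48 have nonzero weight after conditioning:
  (X=1, Y=0, Z=0, W=1) weight 1/117
  (X=1, Y=0, Z=1, W=1) weight 2/117
  (X=1, Y=1, Z=0, W=1) weight 1/468
  (X=1, Y=1, Z=1, W=1) weight 1/234
  (X=1, Y=2, Z=0, W=1) weight 1/117
  (X=1, Y=2, Z=1, W=1) weight 2/117
  (X=1, Y=3, Z=0, W=1) weight 1/117
  (X=1, Y=3, Z=1, W=1) weight 2/117
  (X=2, Y=0, Z=0, W=0) weight 1/117
  (X=3, Y=0, Z=0, W=1) weight 1/117
  … 38 more
Group by X:
  weight(X=1) = 1/12
  weight(X=2) = 1/6
  weight(X=3) = 1/12
  weight(X=4) = 1/6
Total weight = 1/12 + 1/6 + 1/12 + 1/6 = 1/2
P(X=1 | obs) = 1/12 / 1/2 = 1/6
P(X=2 | obs) = 1/6 / 1/2 = 1/3
P(X=3 | obs) = 1/12 / 1/2 = 1/6
P(X=4 | obs) = 1/6 / 1/2 = 1/3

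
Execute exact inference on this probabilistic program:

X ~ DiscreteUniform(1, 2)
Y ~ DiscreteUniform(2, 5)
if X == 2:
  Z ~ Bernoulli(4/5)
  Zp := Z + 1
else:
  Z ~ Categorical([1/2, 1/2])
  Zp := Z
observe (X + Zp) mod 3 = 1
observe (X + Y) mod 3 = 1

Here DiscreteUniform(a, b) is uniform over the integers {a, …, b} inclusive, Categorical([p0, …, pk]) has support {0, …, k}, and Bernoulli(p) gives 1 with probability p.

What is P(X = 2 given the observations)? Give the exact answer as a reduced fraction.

Enumerate traces; 3 have nonzero weight after conditioning:
  (X=1, Y=3, Z=0) weight 1/16
  (X=2, Y=2, Z=1) weight 1/10
  (X=2, Y=5, Z=1) weight 1/10
Group by X:
  weight(X=1) = 1/16
  weight(X=2) = 1/5
Total weight = 1/16 + 1/5 = 21/80
P(X=1 | obs) = 1/16 / 21/80 = 5/21
P(X=2 | obs) = 1/5 / 21/80 = 16/21

P(X = 2 | obs) = 16/21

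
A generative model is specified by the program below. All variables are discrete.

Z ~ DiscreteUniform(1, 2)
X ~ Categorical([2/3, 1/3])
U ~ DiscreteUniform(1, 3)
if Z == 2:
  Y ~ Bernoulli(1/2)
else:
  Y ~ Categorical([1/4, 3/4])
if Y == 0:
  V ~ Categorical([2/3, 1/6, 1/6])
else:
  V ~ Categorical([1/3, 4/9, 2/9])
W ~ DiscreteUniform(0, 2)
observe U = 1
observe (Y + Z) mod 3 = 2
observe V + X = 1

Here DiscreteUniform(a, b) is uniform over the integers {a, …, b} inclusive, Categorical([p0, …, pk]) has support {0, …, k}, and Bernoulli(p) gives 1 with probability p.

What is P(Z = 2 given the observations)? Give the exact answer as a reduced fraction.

P(Z = 2 | obs) = 6/17

Enumerate traces; 12 have nonzero weight after conditioning:
  (Z=1, X=0, U=1, Y=1, V=1, W=0) weight 1/81
  (Z=1, X=0, U=1, Y=1, V=1, W=1) weight 1/81
  (Z=1, X=0, U=1, Y=1, V=1, W=2) weight 1/81
  (Z=1, X=1, U=1, Y=1, V=0, W=0) weight 1/216
  (Z=1, X=1, U=1, Y=1, V=0, W=1) weight 1/216
  (Z=1, X=1, U=1, Y=1, V=0, W=2) weight 1/216
  (Z=2, X=0, U=1, Y=0, V=1, W=0) weight 1/324
  (Z=2, X=0, U=1, Y=0, V=1, W=1) weight 1/324
  … 4 more
Group by Z:
  weight(Z=1) = 11/216
  weight(Z=2) = 1/36
Total weight = 11/216 + 1/36 = 17/216
P(Z=1 | obs) = 11/216 / 17/216 = 11/17
P(Z=2 | obs) = 1/36 / 17/216 = 6/17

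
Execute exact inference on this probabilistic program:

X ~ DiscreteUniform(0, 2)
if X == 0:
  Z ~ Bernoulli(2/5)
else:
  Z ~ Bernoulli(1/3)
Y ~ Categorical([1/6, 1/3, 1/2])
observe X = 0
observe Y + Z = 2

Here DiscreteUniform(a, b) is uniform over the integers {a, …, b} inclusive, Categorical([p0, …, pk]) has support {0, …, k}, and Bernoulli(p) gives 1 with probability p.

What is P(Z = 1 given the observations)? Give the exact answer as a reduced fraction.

Enumerate traces; 2 have nonzero weight after conditioning:
  (X=0, Z=0, Y=2) weight 1/10
  (X=0, Z=1, Y=1) weight 2/45
Group by Z:
  weight(Z=0) = 1/10
  weight(Z=1) = 2/45
Total weight = 1/10 + 2/45 = 13/90
P(Z=0 | obs) = 1/10 / 13/90 = 9/13
P(Z=1 | obs) = 2/45 / 13/90 = 4/13

P(Z = 1 | obs) = 4/13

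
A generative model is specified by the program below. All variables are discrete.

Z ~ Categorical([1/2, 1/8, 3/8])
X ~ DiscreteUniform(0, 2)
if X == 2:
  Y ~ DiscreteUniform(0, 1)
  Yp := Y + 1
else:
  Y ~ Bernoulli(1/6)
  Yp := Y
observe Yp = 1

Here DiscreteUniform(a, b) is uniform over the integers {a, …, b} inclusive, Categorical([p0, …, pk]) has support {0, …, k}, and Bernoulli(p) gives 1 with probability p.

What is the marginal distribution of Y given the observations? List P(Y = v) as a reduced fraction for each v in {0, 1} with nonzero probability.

P(Y=0) = 3/5, P(Y=1) = 2/5

Enumerate traces; 9 have nonzero weight after conditioning:
  (Z=0, X=0, Y=1) weight 1/36
  (Z=0, X=1, Y=1) weight 1/36
  (Z=0, X=2, Y=0) weight 1/12
  (Z=1, X=0, Y=1) weight 1/144
  (Z=1, X=1, Y=1) weight 1/144
  (Z=1, X=2, Y=0) weight 1/48
  (Z=2, X=0, Y=1) weight 1/48
  (Z=2, X=1, Y=1) weight 1/48
  … 1 more
Group by Y:
  weight(Y=0) = 1/6
  weight(Y=1) = 1/9
Total weight = 1/6 + 1/9 = 5/18
P(Y=0 | obs) = 1/6 / 5/18 = 3/5
P(Y=1 | obs) = 1/9 / 5/18 = 2/5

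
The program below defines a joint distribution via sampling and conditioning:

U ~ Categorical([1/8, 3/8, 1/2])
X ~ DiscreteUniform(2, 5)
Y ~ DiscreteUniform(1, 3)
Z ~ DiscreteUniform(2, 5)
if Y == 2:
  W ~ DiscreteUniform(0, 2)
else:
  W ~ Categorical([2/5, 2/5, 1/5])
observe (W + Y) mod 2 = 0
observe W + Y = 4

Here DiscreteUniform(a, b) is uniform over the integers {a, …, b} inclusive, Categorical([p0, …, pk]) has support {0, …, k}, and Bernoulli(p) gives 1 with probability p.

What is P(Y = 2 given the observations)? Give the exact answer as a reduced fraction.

P(Y = 2 | obs) = 5/11

Enumerate traces; 96 have nonzero weight after conditioning:
  (U=0, X=2, Y=2, Z=2, W=2) weight 1/1152
  (U=0, X=2, Y=2, Z=3, W=2) weight 1/1152
  (U=0, X=2, Y=2, Z=4, W=2) weight 1/1152
  (U=0, X=2, Y=2, Z=5, W=2) weight 1/1152
  (U=0, X=2, Y=3, Z=2, W=1) weight 1/960
  (U=0, X=2, Y=3, Z=3, W=1) weight 1/960
  (U=0, X=2, Y=3, Z=4, W=1) weight 1/960
  (U=0, X=2, Y=3, Z=5, W=1) weight 1/960
  … 88 more
Group by Y:
  weight(Y=2) = 1/9
  weight(Y=3) = 2/15
Total weight = 1/9 + 2/15 = 11/45
P(Y=2 | obs) = 1/9 / 11/45 = 5/11
P(Y=3 | obs) = 2/15 / 11/45 = 6/11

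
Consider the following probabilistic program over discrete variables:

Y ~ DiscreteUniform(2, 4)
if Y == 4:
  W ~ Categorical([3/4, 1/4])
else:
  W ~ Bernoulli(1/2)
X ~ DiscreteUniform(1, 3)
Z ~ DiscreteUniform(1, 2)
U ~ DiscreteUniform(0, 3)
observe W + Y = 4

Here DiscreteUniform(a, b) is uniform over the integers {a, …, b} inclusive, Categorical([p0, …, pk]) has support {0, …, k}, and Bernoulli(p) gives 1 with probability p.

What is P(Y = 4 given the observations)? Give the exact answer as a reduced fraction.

Enumerate traces; 48 have nonzero weight after conditioning:
  (Y=3, W=1, X=1, Z=1, U=0) weight 1/144
  (Y=3, W=1, X=1, Z=1, U=1) weight 1/144
  (Y=3, W=1, X=1, Z=1, U=2) weight 1/144
  (Y=3, W=1, X=1, Z=1, U=3) weight 1/144
  (Y=3, W=1, X=1, Z=2, U=0) weight 1/144
  (Y=3, W=1, X=1, Z=2, U=1) weight 1/144
  (Y=3, W=1, X=1, Z=2, U=2) weight 1/144
  (Y=3, W=1, X=1, Z=2, U=3) weight 1/144
  (Y=4, W=0, X=1, Z=1, U=0) weight 1/96
  … 39 more
Group by Y:
  weight(Y=3) = 1/6
  weight(Y=4) = 1/4
Total weight = 1/6 + 1/4 = 5/12
P(Y=3 | obs) = 1/6 / 5/12 = 2/5
P(Y=4 | obs) = 1/4 / 5/12 = 3/5

P(Y = 4 | obs) = 3/5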